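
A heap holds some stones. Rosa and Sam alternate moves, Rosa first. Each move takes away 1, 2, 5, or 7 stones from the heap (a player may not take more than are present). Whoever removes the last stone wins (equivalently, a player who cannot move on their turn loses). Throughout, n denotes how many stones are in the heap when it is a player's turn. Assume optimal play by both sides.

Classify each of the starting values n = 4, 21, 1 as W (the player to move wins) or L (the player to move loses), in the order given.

4: W, 21: L, 1: W

Classify positions by backward induction: terminal positions (no move available) are L. From any other position, the mover wins iff some move reaches an L.
n=0: no move → L
n=1: can move to 0, which is L ⇒ W
n=2: can move to 0, which is L ⇒ W
n=3: moves to 2(W), 1(W); every one is W ⇒ L
n=4: can move to 3, which is L ⇒ W
n=5: can move to 3, which is L ⇒ W
n=6: moves to 5(W), 4(W), 1(W); every one is W ⇒ L
n=7: can move to 6, which is L ⇒ W
n=8: can move to 6, which is L ⇒ W
n=9: moves to 8(W), 7(W), 4(W), 2(W); every one is W ⇒ L
n=10: can move to 9, which is L ⇒ W
n=11: can move to 9, which is L ⇒ W
n=12: moves to 11(W), 10(W), 7(W), 5(W); every one is W ⇒ L
n=13: can move to 12, which is L ⇒ W
n=14: can move to 12, which is L ⇒ W
n=15: moves to 14(W), 13(W), 10(W), 8(W); every one is W ⇒ L
n=16: can move to 15, which is L ⇒ W
n=17: can move to 15, which is L ⇒ W
n=18: moves to 17(W), 16(W), 13(W), 11(W); every one is W ⇒ L
n=19: can move to 18, which is L ⇒ W
n=20: can move to 18, which is L ⇒ W
n=21: moves to 20(W), 19(W), 16(W), 14(W); every one is W ⇒ L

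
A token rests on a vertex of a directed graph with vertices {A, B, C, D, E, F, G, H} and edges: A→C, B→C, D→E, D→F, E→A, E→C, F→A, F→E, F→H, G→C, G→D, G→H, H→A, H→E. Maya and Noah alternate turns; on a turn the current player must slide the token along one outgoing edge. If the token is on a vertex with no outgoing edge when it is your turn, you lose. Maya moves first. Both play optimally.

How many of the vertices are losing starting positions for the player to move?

3

Classify positions by backward induction: terminal positions (no move available) are L. From any other position, the mover wins iff some move reaches an L.
Every edge goes from a vertex to one that appears earlier in the order C, A, E, H, F, D, B, G, so processing vertices in that order labels each vertex after all of its successors.
C: no outgoing edge → L
A: W (go to C, an L position)
E: W (go to C, an L position)
H: L (options E(W), A(W) are all W)
F: W (go to H, an L position)
D: L (options F(W), E(W) are all W)
B: W (go to C, an L position)
G: W (go to D, an L position)
The L vertices are C, D, H; that is 3 in all.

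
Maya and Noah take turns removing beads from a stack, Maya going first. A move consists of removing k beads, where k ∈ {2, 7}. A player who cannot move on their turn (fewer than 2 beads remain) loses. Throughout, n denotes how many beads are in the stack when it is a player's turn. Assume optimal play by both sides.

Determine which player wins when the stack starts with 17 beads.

Maya wins.

Work bottom-up. With no move the player to move loses. Otherwise the position is W if at least one move leads to an L position for the opponent, and L if every move leads to a W.
n=0: no move → L
n=1: no move → L
n=2: →0(L), so W
n=3: →1(L), so W
n=4: →2(W) only, which is W, so L
n=5: →3(W) only, which is W, so L
n=6: →4(L), so W
n=7: →5(L), so W
n=8: →1(L), so W
n=9: →7(W), 2(W) — all W, so L
n=10: →8(W), 3(W) — all W, so L
n=11: →9(L), so W
n=12: →10(L), so W
n=13: →11(W), 6(W) — all W, so L
n=14: →12(W), 7(W) — all W, so L
n=15: →13(L), so W
n=16: →14(L), so W
n=17: →10(L), so W
From 17 Maya can remove 7, leaving 10, reaching an L position.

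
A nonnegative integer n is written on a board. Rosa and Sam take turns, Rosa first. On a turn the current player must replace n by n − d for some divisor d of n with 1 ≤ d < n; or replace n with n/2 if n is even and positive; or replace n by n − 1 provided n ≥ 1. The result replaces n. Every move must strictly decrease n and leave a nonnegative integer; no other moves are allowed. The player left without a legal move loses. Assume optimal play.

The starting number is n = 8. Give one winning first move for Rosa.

Work bottom-up. With no move the player to move loses. Otherwise the position is W if at least one move leads to an L position for the opponent, and L if every move leads to a W.
n=0: no move → L
n=1: reaches L-position 0 → W
n=2: only reaches 1(W), which is W → L
n=3: reaches L-position 2 → W
n=4: reaches L-position 2 → W
n=5: only reaches 4(W), which is W → L
n=6: reaches L-position 5 → W
n=7: only reaches 6(W), which is W → L
n=8: reaches L-position 7 → W
From 8, the L positions reachable in one move are: 7.

Move to 7.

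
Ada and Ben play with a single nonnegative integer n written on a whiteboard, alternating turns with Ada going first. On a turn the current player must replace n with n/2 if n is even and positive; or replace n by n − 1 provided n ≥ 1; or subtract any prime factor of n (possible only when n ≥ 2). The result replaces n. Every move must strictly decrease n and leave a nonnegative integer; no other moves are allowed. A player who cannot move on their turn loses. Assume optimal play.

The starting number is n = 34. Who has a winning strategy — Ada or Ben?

Compute win/loss labels from the base case upward. A position with no move is L. Any other position is W if it can reach an L in one move, else L.
n=0: no move → L
n=1: reaches L-position 0 → W
n=2: reaches L-position 0 → W
n=3: reaches L-position 0 → W
n=4: only reaches 2(W), 3(W), all W → L
n=5: reaches L-position 0 → W
n=6: reaches L-position 4 → W
n=7: reaches L-position 0 → W
n=8: reaches L-position 4 → W
n=9: only reaches 6(W), 8(W), all W → L
n=10: reaches L-position 9 → W
n=11: reaches L-position 0 → W
n=12: reaches L-position 9 → W
n=13: reaches L-position 0 → W
n=14: only reaches 7(W), 12(W), 13(W), all W → L
n=15: reaches L-position 14 → W
n=16: reaches L-position 14 → W
n=17: reaches L-position 0 → W
n=18: reaches L-position 9 → W
n=19: reaches L-position 0 → W
n=20: only reaches 10(W), 15(W), 18(W), 19(W), all W → L
n=21: reaches L-position 14 → W
n=22: reaches L-position 20 → W
n=23: reaches L-position 0 → W
n=24: only reaches 12(W), 21(W), 22(W), 23(W), all W → L
n=25: reaches L-position 20 → W
n=26: reaches L-position 24 → W
n=27: reaches L-position 24 → W
n=28: reaches L-position 14 → W
n=29: reaches L-position 0 → W
n=30: only reaches 15(W), 25(W), 27(W), 28(W), 29(W), all W → L
n=31: reaches L-position 0 → W
n=32: reaches L-position 30 → W
n=33: reaches L-position 30 → W
n=34: only reaches 17(W), 32(W), 33(W), all W → L
Every move from 34 reaches a W position, so the mover loses.

Ben wins.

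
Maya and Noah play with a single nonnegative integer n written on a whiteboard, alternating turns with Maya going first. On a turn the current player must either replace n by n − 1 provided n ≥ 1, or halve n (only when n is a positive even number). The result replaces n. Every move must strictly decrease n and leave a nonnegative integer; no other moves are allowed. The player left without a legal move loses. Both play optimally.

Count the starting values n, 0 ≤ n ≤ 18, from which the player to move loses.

9

Use the standard recursion: the mover loses at a terminal position; elsewhere, the mover wins exactly when some move hands the opponent an L position.
n=0: no move → L
n=1: →0(L), so W
n=2: →1(W) only, which is W, so L
n=3: →2(L), so W
n=4: →2(L), so W
n=5: →4(W) only, which is W, so L
n=6: →5(L), so W
n=7: →6(W) only, which is W, so L
n=8: →7(L), so W
n=9: →8(W) only, which is W, so L
n=10: →5(L), so W
n=11: →10(W) only, which is W, so L
n=12: →11(L), so W
n=13: →12(W) only, which is W, so L
n=14: →7(L), so W
n=15: →14(W) only, which is W, so L
n=16: →15(L), so W
n=17: →16(W) only, which is W, so L
n=18: →9(L), so W
L entries with 0 ≤ n ≤ 18: n = 0, 2, 5, 7, 9, 11, 13, 15, 17; that makes 9.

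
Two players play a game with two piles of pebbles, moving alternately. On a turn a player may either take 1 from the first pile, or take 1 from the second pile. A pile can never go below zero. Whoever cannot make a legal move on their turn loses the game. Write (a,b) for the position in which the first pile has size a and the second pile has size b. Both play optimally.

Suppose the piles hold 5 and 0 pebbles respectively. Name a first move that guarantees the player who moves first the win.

Move to (4,0).

Label each position W (a win for the player to move) or L (a loss). A position with no legal move is L; any other position is W exactly when some move reaches an L, and L when every move reaches a W.
No move ever increases a pile, so every position that can arise here has a ≤ 5 and b ≤ 0; it is enough to label the cells with 0 ≤ a ≤ 5 and 0 ≤ b ≤ 0.
Every move lowers a or b (never raises either), so fill the grid row by row in increasing a, and left to right within a row: each cell's successors are then already labelled.
      b=0
a=0:    L
a=1:    W
a=2:    L
a=3:    W
a=4:    L
a=5:    W
Cells with no legal move (terminal, hence L): (0,0).
The remaining L cells, each justified by listing all of its moves:
(2,0): L (sole option (1,0)(W) is W)
(4,0): L (sole option (3,0)(W) is W)
Every other cell has at least one move into one of the L cells above, so it is W.
From (5,0), the L positions reachable in one move are: (4,0).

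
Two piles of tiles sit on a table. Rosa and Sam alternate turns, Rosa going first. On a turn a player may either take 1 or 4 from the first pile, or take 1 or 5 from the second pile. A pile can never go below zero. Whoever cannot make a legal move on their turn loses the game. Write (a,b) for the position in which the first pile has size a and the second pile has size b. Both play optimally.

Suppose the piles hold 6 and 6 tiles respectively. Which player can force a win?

Compute win/loss labels from the base case upward. A position with no move is L. Any other position is W if it can reach an L in one move, else L.
No move ever increases a pile, so every position that can arise here has a ≤ 6 and b ≤ 6; it is enough to label the cells with 0 ≤ a ≤ 6 and 0 ≤ b ≤ 6.
Every move lowers a or b (never raises either), so fill the grid row by row in increasing a, and left to right within a row: each cell's successors are then already labelled.
      b=0  b=1  b=2  b=3  b=4  b=5  b=6
a=0:    L    W    L    W    L    W    L
a=1:    W    L    W    L    W    L    W
a=2:    L    W    L    W    L    W    L
a=3:    W    L    W    L    W    L    W
a=4:    W    W    W    W    W    W    W
a=5:    L    W    L    W    L    W    L
a=6:    W    L    W    L    W    L    W
Cells with no legal move (terminal, hence L): (0,0).
The remaining L cells, each justified by listing all of its moves:
(0,2): L (sole option (0,1)(W) is W)
(0,4): L (sole option (0,3)(W) is W)
(0,6): L (options (0,5)(W), (0,1)(W) are all W)
(1,1): L (options (0,1)(W), (1,0)(W) are all W)
(1,3): L (options (0,3)(W), (1,2)(W) are all W)
(1,5): L (options (0,5)(W), (1,4)(W), (1,0)(W) are all W)
(2,0): L (sole option (1,0)(W) is W)
(2,2): L (options (1,2)(W), (2,1)(W) are all W)
(2,4): L (options (1,4)(W), (2,3)(W) are all W)
(2,6): L (options (1,6)(W), (2,5)(W), (2,1)(W) are all W)
(3,1): L (options (2,1)(W), (3,0)(W) are all W)
(3,3): L (options (2,3)(W), (3,2)(W) are all W)
(3,5): L (options (2,5)(W), (3,4)(W), (3,0)(W) are all W)
(5,0): L (options (4,0)(W), (1,0)(W) are all W)
(5,2): L (options (4,2)(W), (1,2)(W), (5,1)(W) are all W)
(5,4): L (options (4,4)(W), (1,4)(W), (5,3)(W) are all W)
(5,6): L (options (4,6)(W), (1,6)(W), (5,5)(W), (5,1)(W) are all W)
(6,1): L (options (5,1)(W), (2,1)(W), (6,0)(W) are all W)
(6,3): L (options (5,3)(W), (2,3)(W), (6,2)(W) are all W)
(6,5): L (options (5,5)(W), (2,5)(W), (6,4)(W), (6,0)(W) are all W)
Every other cell has at least one move into one of the L cells above, so it is W.
The starting position (6,6) is W: Rosa should move to (5,6), handing over an L position.

Rosa wins.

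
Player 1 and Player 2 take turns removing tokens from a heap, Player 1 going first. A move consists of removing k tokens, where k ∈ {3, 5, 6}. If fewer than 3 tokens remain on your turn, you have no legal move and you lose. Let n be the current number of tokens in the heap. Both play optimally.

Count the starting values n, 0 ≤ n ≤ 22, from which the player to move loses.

9

Work bottom-up. With no move the player to move loses. Otherwise the position is W if at least one move leads to an L position for the opponent, and L if every move leads to a W.
n=0: no move → L
n=1: no move → L
n=2: no move → L
n=3: →0(L), so W
n=4: →1(L), so W
n=5: →2(L), so W
n=6: →1(L), so W
n=7: →2(L), so W
n=8: →2(L), so W
n=9: →6(W), 4(W), 3(W) — all W, so L
n=10: →7(W), 5(W), 4(W) — all W, so L
n=11: →8(W), 6(W), 5(W) — all W, so L
n=12: →9(L), so W
n=13: →10(L), so W
n=14: →11(L), so W
n=15: →10(L), so W
n=16: →11(L), so W
n=17: →11(L), so W
n=18: →15(W), 13(W), 12(W) — all W, so L
n=19: →16(W), 14(W), 13(W) — all W, so L
n=20: →17(W), 15(W), 14(W) — all W, so L
n=21: →18(L), so W
n=22: →19(L), so W
L entries with 0 ≤ n ≤ 22: n = 0, 1, 2, 9, 10, 11, 18, 19, 20; that makes 9.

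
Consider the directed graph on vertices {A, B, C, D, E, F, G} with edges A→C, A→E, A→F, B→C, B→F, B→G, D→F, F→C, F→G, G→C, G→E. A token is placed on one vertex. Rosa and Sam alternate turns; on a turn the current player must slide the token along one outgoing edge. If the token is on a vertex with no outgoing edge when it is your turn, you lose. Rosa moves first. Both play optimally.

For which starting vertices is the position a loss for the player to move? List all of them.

C, D, E

Positions with no move are L. A position that does have a move is losing for the player to move precisely when every available move leads to a winning position for the opponent. Fill in the labels:
Every edge goes from a vertex to one that appears earlier in the order E, C, G, F, B, A, D, so processing vertices in that order labels each vertex after all of its successors.
E: no outgoing edge → L
C: no outgoing edge → L
G: reaches L-position C → W
F: reaches L-position C → W
B: reaches L-position C → W
A: reaches L-position C → W
D: only reaches F(W), which is W → L
The losing starting vertices are exactly the entries labelled L in this table (3 of them).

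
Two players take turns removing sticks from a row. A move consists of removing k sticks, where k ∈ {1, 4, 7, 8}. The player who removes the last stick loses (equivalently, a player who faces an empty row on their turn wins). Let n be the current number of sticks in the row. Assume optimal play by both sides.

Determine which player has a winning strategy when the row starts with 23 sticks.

Compute win/loss labels from the base case upward. A position with no move is W. Any other position is W if it can reach an L in one move, else L.
n=0: no move; the opponent has just taken the last stick and therefore loses → W
n=1: only reaches 0(W), which is W → L
n=2: reaches L-position 1 → W
n=3: only reaches 2(W), which is W → L
n=4: reaches L-position 3 → W
n=5: reaches L-position 1 → W
n=6: only reaches 5(W), 2(W), all W → L
n=7: reaches L-position 6 → W
n=8: reaches L-position 1 → W
n=9: reaches L-position 1 → W
n=10: reaches L-position 6 → W
n=11: reaches L-position 3 → W
n=12: only reaches 11(W), 8(W), 5(W), 4(W), all W → L
n=13: reaches L-position 12 → W
n=14: reaches L-position 6 → W
n=15: only reaches 14(W), 11(W), 8(W), 7(W), all W → L
n=16: reaches L-position 15 → W
n=17: only reaches 16(W), 13(W), 10(W), 9(W), all W → L
n=18: reaches L-position 17 → W
n=19: reaches L-position 15 → W
n=20: reaches L-position 12 → W
n=21: reaches L-position 17 → W
n=22: reaches L-position 15 → W
n=23: reaches L-position 15 → W
The starting position 23 is W: the player to move should remove 8, leaving 15, handing over an L position.

The first player wins.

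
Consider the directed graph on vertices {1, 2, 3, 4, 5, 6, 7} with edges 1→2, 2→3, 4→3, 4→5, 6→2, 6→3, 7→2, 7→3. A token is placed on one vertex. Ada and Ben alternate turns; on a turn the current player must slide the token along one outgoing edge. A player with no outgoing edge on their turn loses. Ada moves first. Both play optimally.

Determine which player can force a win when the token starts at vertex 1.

Use the standard recursion: the mover loses at a terminal position; elsewhere, the mover wins exactly when some move hands the opponent an L position.
Every edge goes from a vertex to one that appears earlier in the order 3, 5, 2, 4, 6, 7, 1, so processing vertices in that order labels each vertex after all of its successors.
3: no outgoing edge → L
5: no outgoing edge → L
2: W (go to 3, an L position)
4: W (go to 5, an L position)
6: W (go to 3, an L position)
7: W (go to 3, an L position)
1: L (sole option 2(W) is W)
The starting position 1 is L: whatever Ada does, the opponent receives a W position.

Ben wins.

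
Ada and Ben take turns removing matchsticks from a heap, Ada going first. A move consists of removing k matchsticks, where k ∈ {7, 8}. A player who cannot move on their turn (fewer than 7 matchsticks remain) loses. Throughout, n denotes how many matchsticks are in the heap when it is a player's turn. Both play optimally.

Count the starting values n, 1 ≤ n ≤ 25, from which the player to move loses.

Classify positions by backward induction: terminal positions (no move available) are L. From any other position, the mover wins iff some move reaches an L.
n=0: no move → L
n=1: no move → L
n=2: no move → L
n=3: no move → L
n=4: no move → L
n=5: no move → L
n=6: no move → L
n=7: →0(L), so W
n=8: →1(L), so W
n=9: →2(L), so W
n=10: →3(L), so W
n=11: →4(L), so W
n=12: →5(L), so W
n=13: →6(L), so W
n=14: →6(L), so W
n=15: →8(W), 7(W) — all W, so L
n=16: →9(W), 8(W) — all W, so L
n=17: →10(W), 9(W) — all W, so L
n=18: →11(W), 10(W) — all W, so L
n=19: →12(W), 11(W) — all W, so L
n=20: →13(W), 12(W) — all W, so L
n=21: →14(W), 13(W) — all W, so L
n=22: →15(L), so W
n=23: →16(L), so W
n=24: →17(L), so W
n=25: →18(L), so W
L entries with 1 ≤ n ≤ 25 (n=0 is outside the asked range and is not counted): n = 1, 2, 3, 4, 5, 6, 15, 16, 17, 18, 19, 20, 21; that makes 13.

13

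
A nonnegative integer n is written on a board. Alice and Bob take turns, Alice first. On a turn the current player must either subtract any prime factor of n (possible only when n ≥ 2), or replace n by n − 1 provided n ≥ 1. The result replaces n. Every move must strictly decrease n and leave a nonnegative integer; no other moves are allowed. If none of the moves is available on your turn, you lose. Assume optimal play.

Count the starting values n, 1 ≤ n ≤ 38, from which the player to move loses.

Work bottom-up. With no move the player to move loses. Otherwise the position is W if at least one move leads to an L position for the opponent, and L if every move leads to a W.
n=0: no move → L
n=1: W (go to 0, an L position)
n=2: W (go to 0, an L position)
n=3: W (go to 0, an L position)
n=4: L (options 2(W), 3(W) are all W)
n=5: W (go to 0, an L position)
n=6: W (go to 4, an L position)
n=7: W (go to 0, an L position)
n=8: L (options 6(W), 7(W) are all W)
n=9: W (go to 8, an L position)
n=10: W (go to 8, an L position)
n=11: W (go to 0, an L position)
n=12: L (options 9(W), 10(W), 11(W) are all W)
n=13: W (go to 0, an L position)
n=14: W (go to 12, an L position)
n=15: W (go to 12, an L position)
n=16: L (options 14(W), 15(W) are all W)
n=17: W (go to 0, an L position)
n=18: W (go to 16, an L position)
n=19: W (go to 0, an L position)
n=20: L (options 15(W), 18(W), 19(W) are all W)
n=21: W (go to 20, an L position)
n=22: W (go to 20, an L position)
n=23: W (go to 0, an L position)
n=24: L (options 21(W), 22(W), 23(W) are all W)
n=25: W (go to 20, an L position)
n=26: W (go to 24, an L position)
n=27: W (go to 24, an L position)
n=28: L (options 21(W), 26(W), 27(W) are all W)
n=29: W (go to 0, an L position)
n=30: W (go to 28, an L position)
n=31: W (go to 0, an L position)
n=32: L (options 30(W), 31(W) are all W)
n=33: W (go to 32, an L position)
n=34: W (go to 32, an L position)
n=35: W (go to 28, an L position)
n=36: L (options 33(W), 34(W), 35(W) are all W)
n=37: W (go to 0, an L position)
n=38: W (go to 36, an L position)
L entries with 1 ≤ n ≤ 38 (n=0 is outside the asked range and is not counted): n = 4, 8, 12, 16, 20, 24, 28, 32, 36; that makes 9.

9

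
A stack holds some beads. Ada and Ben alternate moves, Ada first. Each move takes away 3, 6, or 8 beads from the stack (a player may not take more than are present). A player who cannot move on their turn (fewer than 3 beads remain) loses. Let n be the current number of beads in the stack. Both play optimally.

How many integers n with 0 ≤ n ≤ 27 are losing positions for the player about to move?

Classify positions by backward induction: terminal positions (no move available) are L. From any other position, the mover wins iff some move reaches an L.
n=0: no move → L
n=1: no move → L
n=2: no move → L
n=3: W (go to 0, an L position)
n=4: W (go to 1, an L position)
n=5: W (go to 2, an L position)
n=6: W (go to 0, an L position)
n=7: W (go to 1, an L position)
n=8: W (go to 2, an L position)
n=9: W (go to 1, an L position)
n=10: W (go to 2, an L position)
n=11: L (options 8(W), 5(W), 3(W) are all W)
n=12: L (options 9(W), 6(W), 4(W) are all W)
n=13: L (options 10(W), 7(W), 5(W) are all W)
n=14: W (go to 11, an L position)
n=15: W (go to 12, an L position)
n=16: W (go to 13, an L position)
n=17: W (go to 11, an L position)
n=18: W (go to 12, an L position)
n=19: W (go to 13, an L position)
n=20: W (go to 12, an L position)
n=21: W (go to 13, an L position)
n=22: L (options 19(W), 16(W), 14(W) are all W)
n=23: L (options 20(W), 17(W), 15(W) are all W)
n=24: L (options 21(W), 18(W), 16(W) are all W)
n=25: W (go to 22, an L position)
n=26: W (go to 23, an L position)
n=27: W (go to 24, an L position)
L entries with 0 ≤ n ≤ 27: n = 0, 1, 2, 11, 12, 13, 22, 23, 24; that makes 9.

9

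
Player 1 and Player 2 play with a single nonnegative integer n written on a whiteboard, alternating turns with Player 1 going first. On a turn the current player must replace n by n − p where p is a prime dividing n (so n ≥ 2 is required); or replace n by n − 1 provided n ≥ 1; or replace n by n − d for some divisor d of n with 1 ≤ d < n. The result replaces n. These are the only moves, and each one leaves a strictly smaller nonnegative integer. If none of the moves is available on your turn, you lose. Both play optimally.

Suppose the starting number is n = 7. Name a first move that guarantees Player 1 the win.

Move to 0.

Build the W/L table. Terminal = L. A non-terminal position is W if it has a move to some L; otherwise it is L.
n=0: no move → L
n=1: reaches L-position 0 → W
n=2: reaches L-position 0 → W
n=3: reaches L-position 0 → W
n=4: only reaches 2(W), 3(W), all W → L
n=5: reaches L-position 0 → W
n=6: reaches L-position 4 → W
n=7: reaches L-position 0 → W
From 7, the L positions reachable in one move are: 0.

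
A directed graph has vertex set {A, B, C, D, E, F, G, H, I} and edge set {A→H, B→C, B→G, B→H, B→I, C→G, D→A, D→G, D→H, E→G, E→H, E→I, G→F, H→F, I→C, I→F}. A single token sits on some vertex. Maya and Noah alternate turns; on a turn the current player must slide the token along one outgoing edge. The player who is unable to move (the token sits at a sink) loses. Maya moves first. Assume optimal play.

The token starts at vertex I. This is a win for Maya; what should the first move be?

Move to C.

Positions with no move are L. A position that does have a move is losing for the player to move precisely when every available move leads to a winning position for the opponent. Fill in the labels:
Every edge goes from a vertex to one that appears earlier in the order F, G, C, H, A, I, B, E, D, so processing vertices in that order labels each vertex after all of its successors.
F: no outgoing edge → L
G: can move to F, which is L ⇒ W
C: the only move is to G(W), a W ⇒ L
H: can move to F, which is L ⇒ W
A: the only move is to H(W), a W ⇒ L
I: can move to C, which is L ⇒ W
B: can move to C, which is L ⇒ W
E: moves to I(W), H(W), G(W); every one is W ⇒ L
D: can move to A, which is L ⇒ W
From I, the L positions reachable in one move are: C, F. Any move reaching one of these is winning.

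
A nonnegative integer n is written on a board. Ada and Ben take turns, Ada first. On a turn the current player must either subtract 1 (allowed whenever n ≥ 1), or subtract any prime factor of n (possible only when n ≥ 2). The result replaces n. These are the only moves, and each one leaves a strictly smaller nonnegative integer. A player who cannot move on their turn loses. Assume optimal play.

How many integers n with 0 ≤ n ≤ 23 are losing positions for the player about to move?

Use the standard recursion: the mover loses at a terminal position; elsewhere, the mover wins exactly when some move hands the opponent an L position.
n=0: no move → L
n=1: reaches L-position 0 → W
n=2: reaches L-position 0 → W
n=3: reaches L-position 0 → W
n=4: only reaches 2(W), 3(W), all W → L
n=5: reaches L-position 0 → W
n=6: reaches L-position 4 → W
n=7: reaches L-position 0 → W
n=8: only reaches 6(W), 7(W), all W → L
n=9: reaches L-position 8 → W
n=10: reaches L-position 8 → W
n=11: reaches L-position 0 → W
n=12: only reaches 9(W), 10(W), 11(W), all W → L
n=13: reaches L-position 0 → W
n=14: reaches L-position 12 → W
n=15: reaches L-position 12 → W
n=16: only reaches 14(W), 15(W), all W → L
n=17: reaches L-position 0 → W
n=18: reaches L-position 16 → W
n=19: reaches L-position 0 → W
n=20: only reaches 15(W), 18(W), 19(W), all W → L
n=21: reaches L-position 20 → W
n=22: reaches L-position 20 → W
n=23: reaches L-position 0 → W
L entries with 0 ≤ n ≤ 23: n = 0, 4, 8, 12, 16, 20; that makes 6.

6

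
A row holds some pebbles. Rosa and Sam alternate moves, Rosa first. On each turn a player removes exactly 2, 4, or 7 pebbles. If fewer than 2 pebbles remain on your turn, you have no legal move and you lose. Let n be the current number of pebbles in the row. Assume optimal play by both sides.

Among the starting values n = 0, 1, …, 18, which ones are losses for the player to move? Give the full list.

Use the standard recursion: the mover loses at a terminal position; elsewhere, the mover wins exactly when some move hands the opponent an L position.
n=0: no move → L
n=1: no move → L
n=2: W (go to 0, an L position)
n=3: W (go to 1, an L position)
n=4: W (go to 0, an L position)
n=5: W (go to 1, an L position)
n=6: L (options 4(W), 2(W) are all W)
n=7: W (go to 0, an L position)
n=8: W (go to 6, an L position)
n=9: L (options 7(W), 5(W), 2(W) are all W)
n=10: W (go to 6, an L position)
n=11: W (go to 9, an L position)
n=12: L (options 10(W), 8(W), 5(W) are all W)
n=13: W (go to 9, an L position)
n=14: W (go to 12, an L position)
n=15: L (options 13(W), 11(W), 8(W) are all W)
n=16: W (go to 12, an L position)
n=17: W (go to 15, an L position)
n=18: L (options 16(W), 14(W), 11(W) are all W)
Reading off the rows marked L gives the requested list; there are 7 such values of n.

0, 1, 6, 9, 12, 15, 18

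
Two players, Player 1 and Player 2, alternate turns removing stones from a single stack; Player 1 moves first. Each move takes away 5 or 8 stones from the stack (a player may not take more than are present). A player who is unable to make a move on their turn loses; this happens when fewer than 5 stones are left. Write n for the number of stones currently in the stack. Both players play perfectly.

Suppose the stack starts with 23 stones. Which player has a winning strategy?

Player 1 wins.

Work bottom-up. With no move the player to move loses. Otherwise the position is W if at least one move leads to an L position for the opponent, and L if every move leads to a W.
n=0: no move → L
n=1: no move → L
n=2: no move → L
n=3: no move → L
n=4: no move → L
n=5: W (go to 0, an L position)
n=6: W (go to 1, an L position)
n=7: W (go to 2, an L position)
n=8: W (go to 3, an L position)
n=9: W (go to 4, an L position)
n=10: W (go to 2, an L position)
n=11: W (go to 3, an L position)
n=12: W (go to 4, an L position)
n=13: L (options 8(W), 5(W) are all W)
n=14: L (options 9(W), 6(W) are all W)
n=15: L (options 10(W), 7(W) are all W)
n=16: L (options 11(W), 8(W) are all W)
n=17: L (options 12(W), 9(W) are all W)
n=18: W (go to 13, an L position)
n=19: W (go to 14, an L position)
n=20: W (go to 15, an L position)
n=21: W (go to 16, an L position)
n=22: W (go to 17, an L position)
n=23: W (go to 15, an L position)
The starting position 23 is W: Player 1 should remove 8, leaving 15, handing over an L position.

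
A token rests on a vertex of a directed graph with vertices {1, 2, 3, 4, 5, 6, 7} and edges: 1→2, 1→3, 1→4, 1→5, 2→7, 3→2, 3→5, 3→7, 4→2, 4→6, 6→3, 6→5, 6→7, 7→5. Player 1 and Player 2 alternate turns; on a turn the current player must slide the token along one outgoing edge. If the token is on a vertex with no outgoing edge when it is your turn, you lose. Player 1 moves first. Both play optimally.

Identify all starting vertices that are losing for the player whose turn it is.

2, 5

Compute win/loss labels from the base case upward. A position with no move is L. Any other position is W if it can reach an L in one move, else L.
Every edge goes from a vertex to one that appears earlier in the order 5, 7, 2, 3, 6, 4, 1, so processing vertices in that order labels each vertex after all of its successors.
5: no outgoing edge → L
7: →5(L), so W
2: →7(W) only, which is W, so L
3: →2(L), so W
6: →5(L), so W
4: →2(L), so W
1: →2(L), so W
Reading off the rows marked L gives the requested list; there are 2 such vertices.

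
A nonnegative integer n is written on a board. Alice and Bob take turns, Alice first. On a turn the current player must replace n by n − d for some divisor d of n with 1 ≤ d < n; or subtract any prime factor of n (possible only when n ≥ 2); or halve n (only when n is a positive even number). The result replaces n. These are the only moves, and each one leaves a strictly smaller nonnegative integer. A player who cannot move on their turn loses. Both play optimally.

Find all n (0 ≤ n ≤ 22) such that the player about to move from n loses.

0, 1, 4, 9, 14, 20

Use the standard recursion: the mover loses at a terminal position; elsewhere, the mover wins exactly when some move hands the opponent an L position.
n=0: no move → L
n=1: no move → L
n=2: W (go to 0, an L position)
n=3: W (go to 0, an L position)
n=4: L (options 2(W), 3(W) are all W)
n=5: W (go to 0, an L position)
n=6: W (go to 4, an L position)
n=7: W (go to 0, an L position)
n=8: W (go to 4, an L position)
n=9: L (options 6(W), 8(W) are all W)
n=10: W (go to 9, an L position)
n=11: W (go to 0, an L position)
n=12: W (go to 9, an L position)
n=13: W (go to 0, an L position)
n=14: L (options 7(W), 12(W), 13(W) are all W)
n=15: W (go to 14, an L position)
n=16: W (go to 14, an L position)
n=17: W (go to 0, an L position)
n=18: W (go to 9, an L position)
n=19: W (go to 0, an L position)
n=20: L (options 10(W), 15(W), 16(W), 18(W), 19(W) are all W)
n=21: W (go to 14, an L position)
n=22: W (go to 20, an L position)
Reading off the rows marked L gives the requested list; there are 6 such values of n.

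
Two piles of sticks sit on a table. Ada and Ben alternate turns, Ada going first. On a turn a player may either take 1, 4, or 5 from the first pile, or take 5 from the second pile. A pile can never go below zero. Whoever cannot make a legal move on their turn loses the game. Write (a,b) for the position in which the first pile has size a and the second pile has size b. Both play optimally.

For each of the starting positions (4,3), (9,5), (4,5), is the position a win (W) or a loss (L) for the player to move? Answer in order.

(4,3): W, (9,5): L, (4,5): W

Compute win/loss labels from the base case upward. A position with no move is L. Any other position is W if it can reach an L in one move, else L.
No move ever increases a pile, so every position that can arise here has a ≤ 9 and b ≤ 5; it is enough to label the cells with 0 ≤ a ≤ 9 and 0 ≤ b ≤ 5.
Every move lowers a or b (never raises either), so fill the grid row by row in increasing a, and left to right within a row: each cell's successors are then already labelled.
      b=0  b=1  b=2  b=3  b=4  b=5
a=0:    L    L    L    L    L    W
a=1:    W    W    W    W    W    L
a=2:    L    L    L    L    L    W
a=3:    W    W    W    W    W    L
a=4:    W    W    W    W    W    W
a=5:    W    W    W    W    W    W
a=6:    W    W    W    W    W    W
a=7:    W    W    W    W    W    W
a=8:    L    L    L    L    L    W
a=9:    W    W    W    W    W    L
Cells with no legal move (terminal, hence L): (0,0), (0,1), (0,2), (0,3), (0,4).
The remaining L cells, each justified by listing all of its moves:
(1,5): only reaches (0,5)(W), (1,0)(W), all W → L
(2,0): only reaches (1,0)(W), which is W → L
(2,1): only reaches (1,1)(W), which is W → L
(2,2): only reaches (1,2)(W), which is W → L
(2,3): only reaches (1,3)(W), which is W → L
(2,4): only reaches (1,4)(W), which is W → L
(3,5): only reaches (2,5)(W), (3,0)(W), all W → L
(8,0): only reaches (7,0)(W), (4,0)(W), (3,0)(W), all W → L
(8,1): only reaches (7,1)(W), (4,1)(W), (3,1)(W), all W → L
(8,2): only reaches (7,2)(W), (4,2)(W), (3,2)(W), all W → L
(8,3): only reaches (7,3)(W), (4,3)(W), (3,3)(W), all W → L
(8,4): only reaches (7,4)(W), (4,4)(W), (3,4)(W), all W → L
(9,5): only reaches (8,5)(W), (5,5)(W), (4,5)(W), (9,0)(W), all W → L
Every other cell has at least one move into one of the L cells above, so it is W.
(4,3): the move to (0,3) reaches an L cell, so W
(9,5): one of the L cells justified above, so L
(4,5): the move to (3,5) reaches an L cell, so W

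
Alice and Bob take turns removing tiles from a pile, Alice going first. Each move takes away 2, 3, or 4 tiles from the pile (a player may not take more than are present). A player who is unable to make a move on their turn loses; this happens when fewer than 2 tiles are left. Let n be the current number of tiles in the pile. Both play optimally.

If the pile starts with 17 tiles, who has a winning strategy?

Use the standard recursion: the mover loses at a terminal position; elsewhere, the mover wins exactly when some move hands the opponent an L position.
n=0: no move → L
n=1: no move → L
n=2: W (go to 0, an L position)
n=3: W (go to 1, an L position)
n=4: W (go to 1, an L position)
n=5: W (go to 1, an L position)
n=6: L (options 4(W), 3(W), 2(W) are all W)
n=7: L (options 5(W), 4(W), 3(W) are all W)
n=8: W (go to 6, an L position)
n=9: W (go to 7, an L position)
n=10: W (go to 7, an L position)
n=11: W (go to 7, an L position)
n=12: L (options 10(W), 9(W), 8(W) are all W)
n=13: L (options 11(W), 10(W), 9(W) are all W)
n=14: W (go to 12, an L position)
n=15: W (go to 13, an L position)
n=16: W (go to 13, an L position)
n=17: W (go to 13, an L position)
From 17 Alice can remove 4, leaving 13, reaching an L position.

Alice wins.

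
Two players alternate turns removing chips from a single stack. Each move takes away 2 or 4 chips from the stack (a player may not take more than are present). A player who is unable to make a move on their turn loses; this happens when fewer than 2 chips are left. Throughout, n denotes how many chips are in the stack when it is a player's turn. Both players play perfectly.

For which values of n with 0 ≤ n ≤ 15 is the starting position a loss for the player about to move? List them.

0, 1, 6, 7, 12, 13

Positions with no move are L. A position that does have a move is losing for the player to move precisely when every available move leads to a winning position for the opponent. Fill in the labels:
n=0: no move → L
n=1: no move → L
n=2: can move to 0, which is L ⇒ W
n=3: can move to 1, which is L ⇒ W
n=4: can move to 0, which is L ⇒ W
n=5: can move to 1, which is L ⇒ W
n=6: moves to 4(W), 2(W); every one is W ⇒ L
n=7: moves to 5(W), 3(W); every one is W ⇒ L
n=8: can move to 6, which is L ⇒ W
n=9: can move to 7, which is L ⇒ W
n=10: can move to 6, which is L ⇒ W
n=11: can move to 7, which is L ⇒ W
n=12: moves to 10(W), 8(W); every one is W ⇒ L
n=13: moves to 11(W), 9(W); every one is W ⇒ L
n=14: can move to 12, which is L ⇒ W
n=15: can move to 13, which is L ⇒ W
The losing starting values of n are exactly the entries labelled L in this table (6 of them).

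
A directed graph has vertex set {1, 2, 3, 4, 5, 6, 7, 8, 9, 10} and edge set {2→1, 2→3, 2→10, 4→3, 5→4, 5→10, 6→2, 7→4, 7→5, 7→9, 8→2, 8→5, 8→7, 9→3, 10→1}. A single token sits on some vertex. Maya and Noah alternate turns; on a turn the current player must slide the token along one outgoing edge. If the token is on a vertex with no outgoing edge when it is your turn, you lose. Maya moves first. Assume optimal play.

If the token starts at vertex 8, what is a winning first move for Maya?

Move to 5.

Positions with no move are L. A position that does have a move is losing for the player to move precisely when every available move leads to a winning position for the opponent. Fill in the labels:
Every edge goes from a vertex to one that appears earlier in the order 3, 1, 10, 2, 9, 4, 5, 7, 6, 8, so processing vertices in that order labels each vertex after all of its successors.
3: no outgoing edge → L
1: no outgoing edge → L
10: W (go to 1, an L position)
2: W (go to 1, an L position)
9: W (go to 3, an L position)
4: W (go to 3, an L position)
5: L (options 4(W), 10(W) are all W)
7: W (go to 5, an L position)
6: L (sole option 2(W) is W)
8: W (go to 5, an L position)
From 8, the L positions reachable in one move are: 5.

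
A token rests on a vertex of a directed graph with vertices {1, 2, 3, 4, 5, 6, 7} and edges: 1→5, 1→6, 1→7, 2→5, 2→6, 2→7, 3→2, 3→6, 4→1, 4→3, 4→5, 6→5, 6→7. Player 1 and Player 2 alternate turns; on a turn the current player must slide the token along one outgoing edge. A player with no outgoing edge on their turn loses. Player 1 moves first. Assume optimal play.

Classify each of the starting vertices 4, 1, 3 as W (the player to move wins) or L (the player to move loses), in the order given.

4: W, 1: W, 3: L

Build the W/L table. Terminal = L. A non-terminal position is W if it has a move to some L; otherwise it is L.
Every edge goes from a vertex to one that appears earlier in the order 7, 5, 6, 2, 1, 3, 4, so processing vertices in that order labels each vertex after all of its successors.
7: no outgoing edge → L
5: no outgoing edge → L
6: →5(L), so W
2: →5(L), so W
1: →5(L), so W
3: →2(W), 6(W) — all W, so L
4: →3(L), so W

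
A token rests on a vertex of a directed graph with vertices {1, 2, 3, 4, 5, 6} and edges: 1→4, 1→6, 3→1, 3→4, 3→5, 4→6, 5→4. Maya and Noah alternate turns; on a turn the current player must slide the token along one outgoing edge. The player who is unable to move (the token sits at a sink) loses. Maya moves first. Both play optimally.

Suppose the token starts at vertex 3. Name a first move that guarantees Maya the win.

Build the W/L table. Terminal = L. A non-terminal position is W if it has a move to some L; otherwise it is L.
Every edge goes from a vertex to one that appears earlier in the order 2, 6, 4, 5, 1, 3, so processing vertices in that order labels each vertex after all of its successors.
2: no outgoing edge → L
6: no outgoing edge → L
4: →6(L), so W
5: →4(W) only, which is W, so L
1: →6(L), so W
3: →5(L), so W
From 3, the L positions reachable in one move are: 5.

Move to 5.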